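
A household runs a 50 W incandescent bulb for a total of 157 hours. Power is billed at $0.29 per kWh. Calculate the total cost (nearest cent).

$2.28

Energy = 0.05 kW × 157 h = 7.85 kWh
Cost = 7.85 kWh × $0.29/kWh = $2.28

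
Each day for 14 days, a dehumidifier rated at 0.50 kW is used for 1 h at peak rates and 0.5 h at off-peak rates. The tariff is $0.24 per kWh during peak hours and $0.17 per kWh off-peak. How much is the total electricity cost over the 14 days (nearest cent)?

Peak energy = 0.5 kW × 1 h × 14 = 7 kWh
Off-peak energy = 0.5 kW × 0.5 h × 14 = 3.5 kWh
Cost = 7 × $0.24 + 3.5 × $0.17 = $1.68 + $0.595 = $2.28

$2.28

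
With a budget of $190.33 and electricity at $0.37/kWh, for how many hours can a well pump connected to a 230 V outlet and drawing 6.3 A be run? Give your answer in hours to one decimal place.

Power = 6.3 A × 230 V = 1449 W = 1.449 kW
Energy available = $190.33 ÷ $0.37/kWh = 514.4054 kWh
Hours = 514.4054 kWh ÷ 1.449 kW = 355.0 h

355.0 h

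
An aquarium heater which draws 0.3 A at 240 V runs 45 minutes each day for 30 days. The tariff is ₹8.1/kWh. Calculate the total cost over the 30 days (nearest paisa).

Power = 0.3 A × 240 V = 72 W = 0.072 kW
Runtime = 45 min × 30 = 1350 min = 22.5 h
Energy = 0.072 kW × 22.5 h = 1.62 kWh
Cost = 1.62 kWh × ₹8.1/kWh = ₹13.12

₹13.12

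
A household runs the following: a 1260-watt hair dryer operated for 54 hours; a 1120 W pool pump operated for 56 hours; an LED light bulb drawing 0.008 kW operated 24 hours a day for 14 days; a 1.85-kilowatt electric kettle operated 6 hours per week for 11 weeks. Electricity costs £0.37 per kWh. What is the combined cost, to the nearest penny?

£94.55

hair dryer: 1.26 kW × 54 h = 68.04 kWh
pool pump: 1.12 kW × 56 h = 62.72 kWh
LED light bulb: Runtime = 24 h × 14 = 336 h
LED light bulb: 0.008 kW × 336 h = 2.688 kWh
electric kettle: Runtime = 6 h/week × 11 weeks = 66 h
electric kettle: 1.85 kW × 66 h = 122.1 kWh
Total energy = 255.548 kWh
Cost = 255.548 × £0.37 = £94.55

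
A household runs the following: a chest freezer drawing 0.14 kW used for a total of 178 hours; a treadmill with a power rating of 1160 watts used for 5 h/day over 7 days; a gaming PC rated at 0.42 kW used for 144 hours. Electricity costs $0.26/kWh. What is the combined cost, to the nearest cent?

chest freezer: 0.14 kW × 178 h = 24.92 kWh
treadmill: Runtime = 5 h/day × 7 days = 35 h
treadmill: 1.16 kW × 35 h = 40.6 kWh
gaming PC: 0.42 kW × 144 h = 60.48 kWh
Total energy = 126 kWh
Cost = 126 × $0.26 = $32.76

$32.76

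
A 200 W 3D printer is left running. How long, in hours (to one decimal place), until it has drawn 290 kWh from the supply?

1450.0 h

Hours = 290 kWh ÷ 0.2 kW = 1450.0 h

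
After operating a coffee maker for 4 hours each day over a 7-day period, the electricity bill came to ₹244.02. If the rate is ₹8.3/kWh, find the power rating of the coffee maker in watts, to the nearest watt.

Energy = ₹244.02 ÷ ₹8.3/kWh = 29.4 kWh
Runtime = 4 h/day × 7 days = 28 h
Power = 29.4 kWh ÷ 28 h = 1.05 kW = 1050 W

1050 W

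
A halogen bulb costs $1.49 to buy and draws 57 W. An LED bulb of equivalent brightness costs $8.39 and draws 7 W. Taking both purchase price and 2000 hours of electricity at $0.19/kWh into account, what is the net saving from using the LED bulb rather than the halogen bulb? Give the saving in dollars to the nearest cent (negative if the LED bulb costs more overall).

halogen bulb: $1.49 + (57/1000) kW × 2000 h × $0.19 = $1.49 + $21.66 = $23.15
LED bulb: $8.39 + (7/1000) kW × 2000 h × $0.19 = $8.39 + $2.66 = $11.05
Saving = $23.15 − $11.05 = $12.1

$12.10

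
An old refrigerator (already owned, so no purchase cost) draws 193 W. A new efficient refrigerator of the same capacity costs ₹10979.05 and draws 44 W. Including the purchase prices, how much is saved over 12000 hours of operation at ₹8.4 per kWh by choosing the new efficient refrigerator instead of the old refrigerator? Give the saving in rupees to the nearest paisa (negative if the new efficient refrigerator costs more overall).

₹4040.15

old refrigerator: ₹0.00 + (193/1000) kW × 12000 h × ₹8.4 = ₹0.00 + ₹19454.4 = ₹19454.4
new efficient refrigerator: ₹10979.05 + (44/1000) kW × 12000 h × ₹8.4 = ₹10979.05 + ₹4435.2 = ₹15414.25
Saving = ₹19454.4 − ₹15414.25 = ₹4040.15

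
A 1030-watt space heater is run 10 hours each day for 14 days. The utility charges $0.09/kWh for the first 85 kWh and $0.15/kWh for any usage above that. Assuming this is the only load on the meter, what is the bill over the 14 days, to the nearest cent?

Runtime = 10 h/day × 14 days = 140 h
Energy = 1.03 kW × 140 h = 144.2 kWh
Tier 1 (0–85 kWh): 85 × $0.09 = $7.65
Above 85 kWh: 59.2 × $0.15 = $8.88
Bill = $16.53

$16.53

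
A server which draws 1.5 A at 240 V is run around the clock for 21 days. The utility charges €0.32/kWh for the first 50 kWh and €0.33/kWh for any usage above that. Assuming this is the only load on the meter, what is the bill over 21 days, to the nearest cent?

Power = 1.5 A × 240 V = 360 W = 0.36 kW
Runtime = 24 h × 21 = 504 h
Energy = 0.36 kW × 504 h = 181.44 kWh
Tier 1 (0–50 kWh): 50 × €0.32 = €16
Above 50 kWh: 131.44 × €0.33 = €43.3752
Bill = €59.38

€59.38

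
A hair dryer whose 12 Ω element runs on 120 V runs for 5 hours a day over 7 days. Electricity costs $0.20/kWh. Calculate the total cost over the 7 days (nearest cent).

$8.40

Power = V²/R = 120²/12 = 1200 W = 1.2 kW
Runtime = 5 h/day × 7 days = 35 h
Energy = 1.2 kW × 35 h = 42 kWh
Cost = 42 kWh × $0.20/kWh = $8.40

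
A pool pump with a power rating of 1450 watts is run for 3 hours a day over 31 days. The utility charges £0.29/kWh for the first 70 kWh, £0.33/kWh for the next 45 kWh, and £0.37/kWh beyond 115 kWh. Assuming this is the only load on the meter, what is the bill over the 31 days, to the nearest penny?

£42.49

Runtime = 3 h/day × 31 days = 93 h
Energy = 1.45 kW × 93 h = 134.85 kWh
Tier 1 (0–70 kWh): 70 × £0.29 = £20.3
Tier 2 (70–115 kWh): 45 × £0.33 = £14.85
Above 115 kWh: 19.85 × £0.37 = £7.3445
Bill = £42.49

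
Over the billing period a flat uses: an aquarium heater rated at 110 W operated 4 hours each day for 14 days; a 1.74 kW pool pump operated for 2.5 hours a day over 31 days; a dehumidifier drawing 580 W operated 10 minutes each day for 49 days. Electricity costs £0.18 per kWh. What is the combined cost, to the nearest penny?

aquarium heater: Runtime = 4 h/day × 14 days = 56 h
aquarium heater: 0.11 kW × 56 h = 6.16 kWh
pool pump: Runtime = 2.5 h/day × 31 days = 77.5 h
pool pump: 1.74 kW × 77.5 h = 134.85 kWh
dehumidifier: Runtime = 10 min × 49 = 490 min = 8.166666… h
dehumidifier: 0.58 kW × 8.166666… h = 4.736666… kWh
Total energy = 145.746666… kWh
Cost = 145.746666… × £0.18 = £26.23

£26.23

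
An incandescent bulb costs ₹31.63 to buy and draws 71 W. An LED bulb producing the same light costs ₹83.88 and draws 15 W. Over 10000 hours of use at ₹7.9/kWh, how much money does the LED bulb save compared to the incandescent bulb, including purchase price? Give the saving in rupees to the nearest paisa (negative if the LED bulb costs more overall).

incandescent bulb: ₹31.63 + (71/1000) kW × 10000 h × ₹7.9 = ₹31.63 + ₹5609 = ₹5640.63
LED bulb: ₹83.88 + (15/1000) kW × 10000 h × ₹7.9 = ₹83.88 + ₹1185 = ₹1268.88
Saving = ₹5640.63 − ₹1268.88 = ₹4371.75

₹4371.75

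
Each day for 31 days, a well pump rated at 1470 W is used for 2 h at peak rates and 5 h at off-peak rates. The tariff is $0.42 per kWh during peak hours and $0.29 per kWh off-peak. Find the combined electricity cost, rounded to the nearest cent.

Peak energy = 1.47 kW × 2 h × 31 = 91.14 kWh
Off-peak energy = 1.47 kW × 5 h × 31 = 227.85 kWh
Cost = 91.14 × $0.42 + 227.85 × $0.29 = $38.2788 + $66.0765 = $104.36

$104.36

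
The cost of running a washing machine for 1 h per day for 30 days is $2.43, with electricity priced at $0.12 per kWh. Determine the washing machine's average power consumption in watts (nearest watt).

Energy = $2.43 ÷ $0.12/kWh = 20.25 kWh
Runtime = 1 h/day × 30 days = 30 h
Power = 20.25 kWh ÷ 30 h = 0.675 kW = 675 W

675 W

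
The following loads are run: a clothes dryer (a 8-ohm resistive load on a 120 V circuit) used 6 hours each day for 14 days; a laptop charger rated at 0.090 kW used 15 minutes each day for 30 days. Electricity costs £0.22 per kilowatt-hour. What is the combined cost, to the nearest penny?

£33.41

clothes dryer: Power = V²/R = 120²/8 = 1800 W = 1.8 kW
clothes dryer: Runtime = 6 h/day × 14 days = 84 h
clothes dryer: 1.8 kW × 84 h = 151.2 kWh
laptop charger: Runtime = 15 min × 30 = 450 min = 7.5 h
laptop charger: 0.09 kW × 7.5 h = 0.675 kWh
Total energy = 151.875 kWh
Cost = 151.875 × £0.22 = £33.41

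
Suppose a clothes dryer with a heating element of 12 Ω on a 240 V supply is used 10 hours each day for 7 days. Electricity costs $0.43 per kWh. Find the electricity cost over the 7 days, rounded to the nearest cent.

Power = V²/R = 240²/12 = 4800 W = 4.8 kW
Runtime = 10 h/day × 7 days = 70 h
Energy = 4.8 kW × 70 h = 336 kWh
Cost = 336 kWh × $0.43/kWh = $144.48

$144.48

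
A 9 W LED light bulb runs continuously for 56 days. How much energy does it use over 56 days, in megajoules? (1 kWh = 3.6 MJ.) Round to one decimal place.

Runtime = 24 h × 56 = 1344 h
Energy = 0.009 kW × 1344 h = 12.096 kWh
= 12.096 × 3.6 MJ = 43.5 MJ

43.5 MJ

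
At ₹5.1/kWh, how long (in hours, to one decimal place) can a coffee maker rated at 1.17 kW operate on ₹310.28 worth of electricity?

Energy available = ₹310.28 ÷ ₹5.1/kWh = 60.8392 kWh
Hours = 60.8392 kWh ÷ 1.17 kW = 52.0 h

52.0 h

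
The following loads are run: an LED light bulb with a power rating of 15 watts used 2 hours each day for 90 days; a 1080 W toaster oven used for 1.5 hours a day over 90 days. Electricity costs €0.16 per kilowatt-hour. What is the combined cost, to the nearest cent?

LED light bulb: Runtime = 2 h/day × 90 days = 180 h
LED light bulb: 0.015 kW × 180 h = 2.7 kWh
toaster oven: Runtime = 1.5 h/day × 90 days = 135 h
toaster oven: 1.08 kW × 135 h = 145.8 kWh
Total energy = 148.5 kWh
Cost = 148.5 × €0.16 = €23.76

€23.76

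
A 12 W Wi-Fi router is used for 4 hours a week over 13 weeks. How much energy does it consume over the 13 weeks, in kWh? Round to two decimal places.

0.62 kWh

Runtime = 4 h/week × 13 weeks = 52 h
Energy = 0.012 kW × 52 h = 0.624 kWh ≈ 0.62 kWh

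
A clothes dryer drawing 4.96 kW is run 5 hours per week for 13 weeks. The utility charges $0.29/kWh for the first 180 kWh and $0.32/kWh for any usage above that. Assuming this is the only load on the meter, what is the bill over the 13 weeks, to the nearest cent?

$97.77

Runtime = 5 h/week × 13 weeks = 65 h
Energy = 4.96 kW × 65 h = 322.4 kWh
Tier 1 (0–180 kWh): 180 × $0.29 = $52.2
Above 180 kWh: 142.4 × $0.32 = $45.568
Bill = $97.77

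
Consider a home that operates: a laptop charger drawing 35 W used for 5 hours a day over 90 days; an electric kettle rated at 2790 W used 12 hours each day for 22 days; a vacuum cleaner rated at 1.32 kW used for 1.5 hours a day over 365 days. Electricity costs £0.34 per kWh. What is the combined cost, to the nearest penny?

laptop charger: Runtime = 5 h/day × 90 days = 450 h
laptop charger: 0.035 kW × 450 h = 15.75 kWh
electric kettle: Runtime = 12 h/day × 22 days = 264 h
electric kettle: 2.79 kW × 264 h = 736.56 kWh
vacuum cleaner: Runtime = 1.5 h/day × 365 days = 547.5 h
vacuum cleaner: 1.32 kW × 547.5 h = 722.7 kWh
Total energy = 1475.01 kWh
Cost = 1475.01 × £0.34 = £501.50

£501.50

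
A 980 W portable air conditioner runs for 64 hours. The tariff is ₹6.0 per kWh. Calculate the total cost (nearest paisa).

₹376.32

Energy = 0.98 kW × 64 h = 62.72 kWh
Cost = 62.72 kWh × ₹6.0/kWh = ₹376.32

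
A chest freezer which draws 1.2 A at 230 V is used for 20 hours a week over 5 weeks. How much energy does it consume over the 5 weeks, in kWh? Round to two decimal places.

Power = 1.2 A × 230 V = 276 W = 0.276 kW
Runtime = 20 h/week × 5 weeks = 100 h
Energy = 0.276 kW × 100 h = 27.6 kWh

27.60 kWh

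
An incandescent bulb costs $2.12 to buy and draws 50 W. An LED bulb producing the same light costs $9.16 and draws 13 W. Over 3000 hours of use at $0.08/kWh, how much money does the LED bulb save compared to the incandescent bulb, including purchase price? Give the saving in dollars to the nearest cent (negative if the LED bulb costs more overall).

$1.84

incandescent bulb: $2.12 + (50/1000) kW × 3000 h × $0.08 = $2.12 + $12 = $14.12
LED bulb: $9.16 + (13/1000) kW × 3000 h × $0.08 = $9.16 + $3.12 = $12.28
Saving = $14.12 − $12.28 = $1.84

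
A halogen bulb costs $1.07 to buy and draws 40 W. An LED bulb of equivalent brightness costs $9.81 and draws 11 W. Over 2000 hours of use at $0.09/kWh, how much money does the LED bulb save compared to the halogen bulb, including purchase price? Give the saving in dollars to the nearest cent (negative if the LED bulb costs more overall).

halogen bulb: $1.07 + (40/1000) kW × 2000 h × $0.09 = $1.07 + $7.2 = $8.27
LED bulb: $9.81 + (11/1000) kW × 2000 h × $0.09 = $9.81 + $1.98 = $11.79
Saving = $8.27 − $11.79 = −$3.52

-$3.52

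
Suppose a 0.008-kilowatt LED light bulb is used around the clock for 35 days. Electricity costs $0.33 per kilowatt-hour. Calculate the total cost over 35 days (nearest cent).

Runtime = 24 h × 35 = 840 h
Energy = 0.008 kW × 840 h = 6.72 kWh
Cost = 6.72 kWh × $0.33/kWh = $2.22

$2.22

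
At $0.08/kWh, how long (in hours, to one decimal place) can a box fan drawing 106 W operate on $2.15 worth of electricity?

253.5 h

Energy available = $2.15 ÷ $0.08/kWh = 26.875 kWh
Hours = 26.875 kWh ÷ 0.106 kW = 253.5 h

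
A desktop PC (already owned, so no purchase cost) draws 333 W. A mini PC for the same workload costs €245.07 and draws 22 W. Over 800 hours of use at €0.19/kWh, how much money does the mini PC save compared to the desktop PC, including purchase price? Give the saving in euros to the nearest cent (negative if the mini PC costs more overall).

desktop PC: €0.00 + (333/1000) kW × 800 h × €0.19 = €0.00 + €50.616 = €50.616
mini PC: €245.07 + (22/1000) kW × 800 h × €0.19 = €245.07 + €3.344 = €248.414
Saving = €50.616 − €248.414 = −€197.798 → -€197.80

-€197.80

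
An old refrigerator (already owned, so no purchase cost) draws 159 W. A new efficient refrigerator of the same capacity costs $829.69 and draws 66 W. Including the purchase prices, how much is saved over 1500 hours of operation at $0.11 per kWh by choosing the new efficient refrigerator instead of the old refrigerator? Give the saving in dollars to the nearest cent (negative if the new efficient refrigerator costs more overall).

-$814.35

old refrigerator: $0.00 + (159/1000) kW × 1500 h × $0.11 = $0.00 + $26.235 = $26.235
new efficient refrigerator: $829.69 + (66/1000) kW × 1500 h × $0.11 = $829.69 + $10.89 = $840.58
Saving = $26.235 − $840.58 = −$814.345 → -$814.35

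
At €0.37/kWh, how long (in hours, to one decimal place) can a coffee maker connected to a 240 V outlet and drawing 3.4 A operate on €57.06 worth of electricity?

Power = 3.4 A × 240 V = 816 W = 0.816 kW
Energy available = €57.06 ÷ €0.37/kWh = 154.2162 kWh
Hours = 154.2162 kWh ÷ 0.816 kW = 189.0 h

189.0 h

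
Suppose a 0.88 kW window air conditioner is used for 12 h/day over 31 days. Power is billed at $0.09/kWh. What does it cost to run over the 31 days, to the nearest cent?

Runtime = 12 h/day × 31 days = 372 h
Energy = 0.88 kW × 372 h = 327.36 kWh
Cost = 327.36 kWh × $0.09/kWh = $29.46

$29.46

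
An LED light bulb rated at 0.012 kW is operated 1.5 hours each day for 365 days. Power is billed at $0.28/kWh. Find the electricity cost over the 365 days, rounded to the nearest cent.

Runtime = 1.5 h/day × 365 days = 547.5 h
Energy = 0.012 kW × 547.5 h = 6.57 kWh
Cost = 6.57 kWh × $0.28/kWh = $1.84

$1.84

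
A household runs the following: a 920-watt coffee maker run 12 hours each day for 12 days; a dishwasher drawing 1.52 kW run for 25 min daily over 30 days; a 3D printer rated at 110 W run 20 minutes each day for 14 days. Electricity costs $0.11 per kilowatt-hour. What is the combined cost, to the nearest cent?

coffee maker: Runtime = 12 h/day × 12 days = 144 h
coffee maker: 0.92 kW × 144 h = 132.48 kWh
dishwasher: Runtime = 25 min × 30 = 750 min = 12.5 h
dishwasher: 1.52 kW × 12.5 h = 19 kWh
3D printer: Runtime = 20 min × 14 = 280 min = 4.666666… h
3D printer: 0.11 kW × 4.666666… h = 0.513333… kWh
Total energy = 151.993333… kWh
Cost = 151.993333… × $0.11 = $16.72

$16.72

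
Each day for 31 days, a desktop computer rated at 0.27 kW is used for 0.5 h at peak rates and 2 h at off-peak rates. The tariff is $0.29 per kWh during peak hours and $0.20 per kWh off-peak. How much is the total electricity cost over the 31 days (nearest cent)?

Peak energy = 0.27 kW × 0.5 h × 31 = 4.185 kWh
Off-peak energy = 0.27 kW × 2 h × 31 = 16.74 kWh
Cost = 4.185 × $0.29 + 16.74 × $0.20 = $1.21365 + $3.348 = $4.56

$4.56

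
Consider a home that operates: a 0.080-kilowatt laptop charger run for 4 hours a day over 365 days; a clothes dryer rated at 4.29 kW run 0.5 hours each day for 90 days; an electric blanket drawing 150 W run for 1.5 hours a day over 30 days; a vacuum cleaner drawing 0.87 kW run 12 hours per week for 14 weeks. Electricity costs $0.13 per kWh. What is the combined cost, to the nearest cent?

laptop charger: Runtime = 4 h/day × 365 days = 1460 h
laptop charger: 0.08 kW × 1460 h = 116.8 kWh
clothes dryer: Runtime = 0.5 h/day × 90 days = 45 h
clothes dryer: 4.29 kW × 45 h = 193.05 kWh
electric blanket: Runtime = 1.5 h/day × 30 days = 45 h
electric blanket: 0.15 kW × 45 h = 6.75 kWh
vacuum cleaner: Runtime = 12 h/week × 14 weeks = 168 h
vacuum cleaner: 0.87 kW × 168 h = 146.16 kWh
Total energy = 462.76 kWh
Cost = 462.76 × $0.13 = $60.16

$60.16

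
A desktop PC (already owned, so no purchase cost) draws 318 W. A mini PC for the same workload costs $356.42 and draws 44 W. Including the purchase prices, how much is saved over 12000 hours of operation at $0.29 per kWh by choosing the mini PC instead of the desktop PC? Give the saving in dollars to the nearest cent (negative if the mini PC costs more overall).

desktop PC: $0.00 + (318/1000) kW × 12000 h × $0.29 = $0.00 + $1106.64 = $1106.64
mini PC: $356.42 + (44/1000) kW × 12000 h × $0.29 = $356.42 + $153.12 = $509.54
Saving = $1106.64 − $509.54 = $597.1

$597.10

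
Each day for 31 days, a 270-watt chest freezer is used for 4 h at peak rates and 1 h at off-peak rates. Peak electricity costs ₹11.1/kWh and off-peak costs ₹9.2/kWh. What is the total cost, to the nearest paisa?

₹448.63

Peak energy = 0.27 kW × 4 h × 31 = 33.48 kWh
Off-peak energy = 0.27 kW × 1 h × 31 = 8.37 kWh
Cost = 33.48 × ₹11.1 + 8.37 × ₹9.2 = ₹371.628 + ₹77.004 = ₹448.63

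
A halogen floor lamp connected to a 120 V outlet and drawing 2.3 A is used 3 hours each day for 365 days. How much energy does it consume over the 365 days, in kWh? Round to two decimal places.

302.22 kWh

Power = 2.3 A × 120 V = 276 W = 0.276 kW
Runtime = 3 h/day × 365 days = 1095 h
Energy = 0.276 kW × 1095 h = 302.22 kWh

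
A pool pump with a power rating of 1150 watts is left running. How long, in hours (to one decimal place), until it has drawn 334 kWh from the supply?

290.4 h

Hours = 334 kWh ÷ 1.15 kW = 290.4 h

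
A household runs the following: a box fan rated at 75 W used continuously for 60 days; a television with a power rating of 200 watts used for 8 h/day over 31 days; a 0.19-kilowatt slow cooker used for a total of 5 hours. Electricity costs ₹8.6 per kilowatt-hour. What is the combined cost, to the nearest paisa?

box fan: Runtime = 24 h × 60 = 1440 h
box fan: 0.075 kW × 1440 h = 108 kWh
television: Runtime = 8 h/day × 31 days = 248 h
television: 0.2 kW × 248 h = 49.6 kWh
slow cooker: 0.19 kW × 5 h = 0.95 kWh
Total energy = 158.55 kWh
Cost = 158.55 × ₹8.6 = ₹1363.53

₹1363.53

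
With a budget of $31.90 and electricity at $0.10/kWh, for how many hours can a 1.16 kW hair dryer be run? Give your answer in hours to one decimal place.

Energy available = $31.90 ÷ $0.10/kWh = 319 kWh
Hours = 319 kWh ÷ 1.16 kW = 275.0 h

275.0 h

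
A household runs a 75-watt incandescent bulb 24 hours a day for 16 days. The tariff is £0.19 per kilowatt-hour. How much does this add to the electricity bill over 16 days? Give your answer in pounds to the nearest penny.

Runtime = 24 h × 16 = 384 h
Energy = 0.075 kW × 384 h = 28.8 kWh
Cost = 28.8 kWh × £0.19/kWh = £5.47

£5.47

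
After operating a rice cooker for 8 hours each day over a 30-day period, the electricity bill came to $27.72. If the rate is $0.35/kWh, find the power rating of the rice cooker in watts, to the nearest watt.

330 W

Energy = $27.72 ÷ $0.35/kWh = 79.2 kWh
Runtime = 8 h/day × 30 days = 240 h
Power = 79.2 kWh ÷ 240 h = 0.33 kW = 330 W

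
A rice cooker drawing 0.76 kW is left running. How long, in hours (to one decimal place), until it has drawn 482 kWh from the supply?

Hours = 482 kWh ÷ 0.76 kW = 634.2 h

634.2 h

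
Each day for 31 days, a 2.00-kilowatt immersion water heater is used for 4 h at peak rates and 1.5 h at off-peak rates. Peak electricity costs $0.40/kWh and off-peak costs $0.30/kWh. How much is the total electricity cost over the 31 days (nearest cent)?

$127.10

Peak energy = 2 kW × 4 h × 31 = 248 kWh
Off-peak energy = 2 kW × 1.5 h × 31 = 93 kWh
Cost = 248 × $0.40 + 93 × $0.30 = $99.2 + $27.9 = $127.10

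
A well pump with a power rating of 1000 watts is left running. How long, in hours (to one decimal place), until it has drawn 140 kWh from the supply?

Hours = 140 kWh ÷ 1 kW = 140.0 h

140.0 h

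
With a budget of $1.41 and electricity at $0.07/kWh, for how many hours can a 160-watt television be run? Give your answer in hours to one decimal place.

125.9 h

Energy available = $1.41 ÷ $0.07/kWh = 20.1429 kWh
Hours = 20.1429 kWh ÷ 0.16 kW = 125.9 h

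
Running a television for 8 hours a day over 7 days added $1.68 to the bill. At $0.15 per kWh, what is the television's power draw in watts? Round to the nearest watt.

Energy = $1.68 ÷ $0.15/kWh = 11.2 kWh
Runtime = 8 h/day × 7 days = 56 h
Power = 11.2 kWh ÷ 56 h = 0.2 kW = 200 W

200 W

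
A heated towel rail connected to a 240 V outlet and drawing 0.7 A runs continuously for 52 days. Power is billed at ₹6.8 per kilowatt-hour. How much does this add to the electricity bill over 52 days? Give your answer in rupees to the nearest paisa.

₹1425.72

Power = 0.7 A × 240 V = 168 W = 0.168 kW
Runtime = 24 h × 52 = 1248 h
Energy = 0.168 kW × 1248 h = 209.664 kWh
Cost = 209.664 kWh × ₹6.8/kWh = ₹1425.72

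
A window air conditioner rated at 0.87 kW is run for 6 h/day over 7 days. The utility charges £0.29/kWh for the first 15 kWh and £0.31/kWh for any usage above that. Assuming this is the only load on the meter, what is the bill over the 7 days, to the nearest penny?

£11.03

Runtime = 6 h/day × 7 days = 42 h
Energy = 0.87 kW × 42 h = 36.54 kWh
Tier 1 (0–15 kWh): 15 × £0.29 = £4.35
Above 15 kWh: 21.54 × £0.31 = £6.6774
Bill = £11.03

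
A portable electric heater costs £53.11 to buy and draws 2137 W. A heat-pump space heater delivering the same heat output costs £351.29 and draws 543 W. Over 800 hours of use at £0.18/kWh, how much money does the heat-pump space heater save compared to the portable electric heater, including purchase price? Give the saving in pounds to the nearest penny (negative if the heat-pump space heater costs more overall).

portable electric heater: £53.11 + (2137/1000) kW × 800 h × £0.18 = £53.11 + £307.728 = £360.838
heat-pump space heater: £351.29 + (543/1000) kW × 800 h × £0.18 = £351.29 + £78.192 = £429.482
Saving = £360.838 − £429.482 = −£68.644 → -£68.64

-£68.64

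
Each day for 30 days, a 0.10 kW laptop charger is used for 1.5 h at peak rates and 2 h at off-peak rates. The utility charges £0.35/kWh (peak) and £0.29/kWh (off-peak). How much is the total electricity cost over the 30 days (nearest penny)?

Peak energy = 0.1 kW × 1.5 h × 30 = 4.5 kWh
Off-peak energy = 0.1 kW × 2 h × 30 = 6 kWh
Cost = 4.5 × £0.35 + 6 × £0.29 = £1.575 + £1.74 = £3.32

£3.32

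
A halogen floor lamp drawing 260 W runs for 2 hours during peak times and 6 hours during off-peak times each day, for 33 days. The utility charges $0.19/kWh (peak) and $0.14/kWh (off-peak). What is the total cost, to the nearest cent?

Peak energy = 0.26 kW × 2 h × 33 = 17.16 kWh
Off-peak energy = 0.26 kW × 6 h × 33 = 51.48 kWh
Cost = 17.16 × $0.19 + 51.48 × $0.14 = $3.2604 + $7.2072 = $10.47

$10.47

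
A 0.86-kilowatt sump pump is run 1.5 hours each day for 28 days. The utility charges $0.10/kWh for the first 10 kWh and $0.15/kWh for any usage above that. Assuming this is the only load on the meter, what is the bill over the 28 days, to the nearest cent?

Runtime = 1.5 h/day × 28 days = 42 h
Energy = 0.86 kW × 42 h = 36.12 kWh
Tier 1 (0–10 kWh): 10 × $0.10 = $1
Above 10 kWh: 26.12 × $0.15 = $3.918
Bill = $4.92

$4.92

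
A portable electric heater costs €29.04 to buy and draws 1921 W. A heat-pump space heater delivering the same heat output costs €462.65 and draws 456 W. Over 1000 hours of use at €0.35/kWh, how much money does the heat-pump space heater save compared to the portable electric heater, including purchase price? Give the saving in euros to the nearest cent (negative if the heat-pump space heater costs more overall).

portable electric heater: €29.04 + (1921/1000) kW × 1000 h × €0.35 = €29.04 + €672.35 = €701.39
heat-pump space heater: €462.65 + (456/1000) kW × 1000 h × €0.35 = €462.65 + €159.6 = €622.25
Saving = €701.39 − €622.25 = €79.14

€79.14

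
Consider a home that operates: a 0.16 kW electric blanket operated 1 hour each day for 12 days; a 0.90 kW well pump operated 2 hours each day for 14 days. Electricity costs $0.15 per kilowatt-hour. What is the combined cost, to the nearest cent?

$4.07

electric blanket: Runtime = 1 h/day × 12 days = 12 h
electric blanket: 0.16 kW × 12 h = 1.92 kWh
well pump: Runtime = 2 h/day × 14 days = 28 h
well pump: 0.9 kW × 28 h = 25.2 kWh
Total energy = 27.12 kWh
Cost = 27.12 × $0.15 = $4.07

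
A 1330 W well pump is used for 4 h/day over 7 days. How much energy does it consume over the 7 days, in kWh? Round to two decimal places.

37.24 kWh

Runtime = 4 h/day × 7 days = 28 h
Energy = 1.33 kW × 28 h = 37.24 kWh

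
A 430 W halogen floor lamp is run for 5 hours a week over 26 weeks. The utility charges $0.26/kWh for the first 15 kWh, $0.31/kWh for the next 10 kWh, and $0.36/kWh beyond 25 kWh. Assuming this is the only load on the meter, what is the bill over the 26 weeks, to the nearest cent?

Runtime = 5 h/week × 26 weeks = 130 h
Energy = 0.43 kW × 130 h = 55.9 kWh
Tier 1 (0–15 kWh): 15 × $0.26 = $3.9
Tier 2 (15–25 kWh): 10 × $0.31 = $3.1
Above 25 kWh: 30.9 × $0.36 = $11.124
Bill = $18.12

$18.12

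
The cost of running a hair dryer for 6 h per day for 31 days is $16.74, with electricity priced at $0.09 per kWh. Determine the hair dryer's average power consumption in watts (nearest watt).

1000 W

Energy = $16.74 ÷ $0.09/kWh = 186 kWh
Runtime = 6 h/day × 31 days = 186 h
Power = 186 kWh ÷ 186 h = 1 kW = 1000 W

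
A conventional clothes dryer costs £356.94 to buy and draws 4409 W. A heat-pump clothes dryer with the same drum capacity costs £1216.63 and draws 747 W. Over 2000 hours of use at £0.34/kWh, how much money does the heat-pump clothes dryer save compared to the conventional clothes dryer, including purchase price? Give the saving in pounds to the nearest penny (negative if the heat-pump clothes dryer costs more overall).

£1630.47

conventional clothes dryer: £356.94 + (4409/1000) kW × 2000 h × £0.34 = £356.94 + £2998.12 = £3355.06
heat-pump clothes dryer: £1216.63 + (747/1000) kW × 2000 h × £0.34 = £1216.63 + £507.96 = £1724.59
Saving = £3355.06 − £1724.59 = £1630.47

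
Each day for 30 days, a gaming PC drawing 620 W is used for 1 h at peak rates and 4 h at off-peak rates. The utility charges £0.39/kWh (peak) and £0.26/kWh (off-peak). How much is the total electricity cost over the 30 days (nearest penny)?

Peak energy = 0.62 kW × 1 h × 30 = 18.6 kWh
Off-peak energy = 0.62 kW × 4 h × 30 = 74.4 kWh
Cost = 18.6 × £0.39 + 74.4 × £0.26 = £7.254 + £19.344 = £26.60

£26.60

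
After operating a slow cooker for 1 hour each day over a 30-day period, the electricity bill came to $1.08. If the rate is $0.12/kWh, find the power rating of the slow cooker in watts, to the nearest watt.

300 W

Energy = $1.08 ÷ $0.12/kWh = 9 kWh
Runtime = 1 h/day × 30 days = 30 h
Power = 9 kWh ÷ 30 h = 0.3 kW = 300 W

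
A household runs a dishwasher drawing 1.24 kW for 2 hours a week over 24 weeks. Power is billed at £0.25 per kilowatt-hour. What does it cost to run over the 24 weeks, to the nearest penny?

£14.88

Runtime = 2 h/week × 24 weeks = 48 h
Energy = 1.24 kW × 48 h = 59.52 kWh
Cost = 59.52 kWh × £0.25/kWh = £14.88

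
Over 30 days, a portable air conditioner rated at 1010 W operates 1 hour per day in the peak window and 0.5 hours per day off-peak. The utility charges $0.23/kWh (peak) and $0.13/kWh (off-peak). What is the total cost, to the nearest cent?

Peak energy = 1.01 kW × 1 h × 30 = 30.3 kWh
Off-peak energy = 1.01 kW × 0.5 h × 30 = 15.15 kWh
Cost = 30.3 × $0.23 + 15.15 × $0.13 = $6.969 + $1.9695 = $8.94

$8.94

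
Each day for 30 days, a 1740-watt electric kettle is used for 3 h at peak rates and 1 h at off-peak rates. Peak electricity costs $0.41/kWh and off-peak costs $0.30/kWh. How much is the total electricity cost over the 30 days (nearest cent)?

Peak energy = 1.74 kW × 3 h × 30 = 156.6 kWh
Off-peak energy = 1.74 kW × 1 h × 30 = 52.2 kWh
Cost = 156.6 × $0.41 + 52.2 × $0.30 = $64.206 + $15.66 = $79.87

$79.87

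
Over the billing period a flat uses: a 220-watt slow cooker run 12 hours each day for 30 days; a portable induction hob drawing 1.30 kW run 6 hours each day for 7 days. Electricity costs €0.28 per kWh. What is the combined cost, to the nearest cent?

slow cooker: Runtime = 12 h/day × 30 days = 360 h
slow cooker: 0.22 kW × 360 h = 79.2 kWh
portable induction hob: Runtime = 6 h/day × 7 days = 42 h
portable induction hob: 1.3 kW × 42 h = 54.6 kWh
Total energy = 133.8 kWh
Cost = 133.8 × €0.28 = €37.46

€37.46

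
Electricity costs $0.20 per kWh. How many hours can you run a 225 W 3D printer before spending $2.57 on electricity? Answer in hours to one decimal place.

Energy available = $2.57 ÷ $0.20/kWh = 12.85 kWh
Hours = 12.85 kWh ÷ 0.225 kW = 57.1 h

57.1 h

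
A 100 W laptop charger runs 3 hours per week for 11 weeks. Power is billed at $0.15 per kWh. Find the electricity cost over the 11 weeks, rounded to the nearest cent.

Runtime = 3 h/week × 11 weeks = 33 h
Energy = 0.1 kW × 33 h = 3.3 kWh
Cost = 3.3 kWh × $0.15/kWh = $0.50

$0.50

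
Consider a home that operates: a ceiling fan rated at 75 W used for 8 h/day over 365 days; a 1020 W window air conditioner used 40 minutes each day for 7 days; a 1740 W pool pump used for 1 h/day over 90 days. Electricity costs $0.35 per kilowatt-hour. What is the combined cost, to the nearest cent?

$133.13

ceiling fan: Runtime = 8 h/day × 365 days = 2920 h
ceiling fan: 0.075 kW × 2920 h = 219 kWh
window air conditioner: Runtime = 40 min × 7 = 280 min = 4.666666… h
window air conditioner: 1.02 kW × 4.666666… h = 4.76 kWh
pool pump: Runtime = 1 h/day × 90 days = 90 h
pool pump: 1.74 kW × 90 h = 156.6 kWh
Total energy = 380.36 kWh
Cost = 380.36 × $0.35 = $133.13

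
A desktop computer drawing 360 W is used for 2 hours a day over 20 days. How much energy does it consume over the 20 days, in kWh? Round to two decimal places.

14.40 kWh

Runtime = 2 h/day × 20 days = 40 h
Energy = 0.36 kW × 40 h = 14.4 kWh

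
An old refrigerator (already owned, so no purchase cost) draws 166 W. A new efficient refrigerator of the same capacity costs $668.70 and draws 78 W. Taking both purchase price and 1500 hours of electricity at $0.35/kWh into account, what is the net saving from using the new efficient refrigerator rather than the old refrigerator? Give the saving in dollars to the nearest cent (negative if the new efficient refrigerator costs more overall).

-$622.50

old refrigerator: $0.00 + (166/1000) kW × 1500 h × $0.35 = $0.00 + $87.15 = $87.15
new efficient refrigerator: $668.70 + (78/1000) kW × 1500 h × $0.35 = $668.70 + $40.95 = $709.65
Saving = $87.15 − $709.65 = −$622.5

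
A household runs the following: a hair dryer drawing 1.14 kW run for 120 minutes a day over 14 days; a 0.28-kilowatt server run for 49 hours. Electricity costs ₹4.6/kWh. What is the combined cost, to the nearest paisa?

₹209.94

hair dryer: Runtime = 120 min × 14 = 1680 min = 28 h
hair dryer: 1.14 kW × 28 h = 31.92 kWh
server: 0.28 kW × 49 h = 13.72 kWh
Total energy = 45.64 kWh
Cost = 45.64 × ₹4.6 = ₹209.94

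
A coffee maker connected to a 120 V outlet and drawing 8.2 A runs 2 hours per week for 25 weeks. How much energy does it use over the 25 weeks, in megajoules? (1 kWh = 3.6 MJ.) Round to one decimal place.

177.1 MJ

Power = 8.2 A × 120 V = 984 W = 0.984 kW
Runtime = 2 h/week × 25 weeks = 50 h
Energy = 0.984 kW × 50 h = 49.2 kWh
= 49.2 × 3.6 MJ = 177.1 MJ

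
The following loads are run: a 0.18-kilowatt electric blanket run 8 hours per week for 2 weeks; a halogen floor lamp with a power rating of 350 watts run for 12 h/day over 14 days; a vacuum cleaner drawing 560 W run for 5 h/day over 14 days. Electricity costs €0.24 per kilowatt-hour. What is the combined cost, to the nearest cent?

€24.21

electric blanket: Runtime = 8 h/week × 2 weeks = 16 h
electric blanket: 0.18 kW × 16 h = 2.88 kWh
halogen floor lamp: Runtime = 12 h/day × 14 days = 168 h
halogen floor lamp: 0.35 kW × 168 h = 58.8 kWh
vacuum cleaner: Runtime = 5 h/day × 14 days = 70 h
vacuum cleaner: 0.56 kW × 70 h = 39.2 kWh
Total energy = 100.88 kWh
Cost = 100.88 × €0.24 = €24.21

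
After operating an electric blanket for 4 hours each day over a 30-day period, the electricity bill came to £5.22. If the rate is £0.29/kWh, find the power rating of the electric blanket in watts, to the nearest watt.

150 W

Energy = £5.22 ÷ £0.29/kWh = 18 kWh
Runtime = 4 h/day × 30 days = 120 h
Power = 18 kWh ÷ 120 h = 0.15 kW = 150 W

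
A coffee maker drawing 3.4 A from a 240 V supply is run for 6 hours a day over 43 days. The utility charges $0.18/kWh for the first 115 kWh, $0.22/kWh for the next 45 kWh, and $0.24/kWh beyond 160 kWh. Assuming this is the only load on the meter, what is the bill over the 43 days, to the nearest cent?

$42.73

Power = 3.4 A × 240 V = 816 W = 0.816 kW
Runtime = 6 h/day × 43 days = 258 h
Energy = 0.816 kW × 258 h = 210.528 kWh
Tier 1 (0–115 kWh): 115 × $0.18 = $20.7
Tier 2 (115–160 kWh): 45 × $0.22 = $9.9
Above 160 kWh: 50.528 × $0.24 = $12.12672
Bill = $42.73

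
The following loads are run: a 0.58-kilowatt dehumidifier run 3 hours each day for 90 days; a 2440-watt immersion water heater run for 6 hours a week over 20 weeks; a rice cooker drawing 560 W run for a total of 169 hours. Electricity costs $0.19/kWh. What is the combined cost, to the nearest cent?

$103.37

dehumidifier: Runtime = 3 h/day × 90 days = 270 h
dehumidifier: 0.58 kW × 270 h = 156.6 kWh
immersion water heater: Runtime = 6 h/week × 20 weeks = 120 h
immersion water heater: 2.44 kW × 120 h = 292.8 kWh
rice cooker: 0.56 kW × 169 h = 94.64 kWh
Total energy = 544.04 kWh
Cost = 544.04 × $0.19 = $103.37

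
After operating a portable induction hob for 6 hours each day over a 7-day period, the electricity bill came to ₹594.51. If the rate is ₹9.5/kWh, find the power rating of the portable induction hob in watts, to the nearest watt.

1490 W

Energy = ₹594.51 ÷ ₹9.5/kWh = 62.58 kWh
Runtime = 6 h/day × 7 days = 42 h
Power = 62.58 kWh ÷ 42 h = 1.49 kW = 1490 W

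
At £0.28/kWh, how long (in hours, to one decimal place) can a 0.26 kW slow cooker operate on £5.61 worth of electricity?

77.1 h

Energy available = £5.61 ÷ £0.28/kWh = 20.0357 kWh
Hours = 20.0357 kWh ÷ 0.26 kW = 77.1 h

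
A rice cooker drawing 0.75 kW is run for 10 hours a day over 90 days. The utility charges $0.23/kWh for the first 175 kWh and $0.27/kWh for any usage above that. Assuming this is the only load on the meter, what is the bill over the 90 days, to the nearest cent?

Runtime = 10 h/day × 90 days = 900 h
Energy = 0.75 kW × 900 h = 675 kWh
Tier 1 (0–175 kWh): 175 × $0.23 = $40.25
Above 175 kWh: 500 × $0.27 = $135
Bill = $175.25

$175.25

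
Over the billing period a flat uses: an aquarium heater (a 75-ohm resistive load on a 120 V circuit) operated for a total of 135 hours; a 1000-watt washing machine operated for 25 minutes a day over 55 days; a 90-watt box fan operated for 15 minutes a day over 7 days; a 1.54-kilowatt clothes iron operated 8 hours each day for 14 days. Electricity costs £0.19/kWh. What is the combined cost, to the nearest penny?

£42.08

aquarium heater: Power = V²/R = 120²/75 = 192 W = 0.192 kW
aquarium heater: 0.192 kW × 135 h = 25.92 kWh
washing machine: Runtime = 25 min × 55 = 1375 min = 22.916666… h
washing machine: 1 kW × 22.916666… h = 22.916666… kWh
box fan: Runtime = 15 min × 7 = 105 min = 1.75 h
box fan: 0.09 kW × 1.75 h = 0.1575 kWh
clothes iron: Runtime = 8 h/day × 14 days = 112 h
clothes iron: 1.54 kW × 112 h = 172.48 kWh
Total energy = 221.474166… kWh
Cost = 221.474166… × £0.19 = £42.08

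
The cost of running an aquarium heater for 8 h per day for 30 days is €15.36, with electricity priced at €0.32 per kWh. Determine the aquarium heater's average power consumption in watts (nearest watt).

Energy = €15.36 ÷ €0.32/kWh = 48 kWh
Runtime = 8 h/day × 30 days = 240 h
Power = 48 kWh ÷ 240 h = 0.2 kW = 200 W

200 W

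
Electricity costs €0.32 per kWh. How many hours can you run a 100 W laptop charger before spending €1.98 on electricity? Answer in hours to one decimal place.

Energy available = €1.98 ÷ €0.32/kWh = 6.1875 kWh
Hours = 6.1875 kWh ÷ 0.1 kW = 61.9 h

61.9 h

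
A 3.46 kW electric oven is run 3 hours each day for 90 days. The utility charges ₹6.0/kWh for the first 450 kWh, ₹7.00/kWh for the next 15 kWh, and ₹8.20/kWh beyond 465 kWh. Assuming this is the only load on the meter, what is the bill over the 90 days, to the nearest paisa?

₹6652.44

Runtime = 3 h/day × 90 days = 270 h
Energy = 3.46 kW × 270 h = 934.2 kWh
Tier 1 (0–450 kWh): 450 × ₹6.0 = ₹2700
Tier 2 (450–465 kWh): 15 × ₹7.00 = ₹105
Above 465 kWh: 469.2 × ₹8.20 = ₹3847.44
Bill = ₹6652.44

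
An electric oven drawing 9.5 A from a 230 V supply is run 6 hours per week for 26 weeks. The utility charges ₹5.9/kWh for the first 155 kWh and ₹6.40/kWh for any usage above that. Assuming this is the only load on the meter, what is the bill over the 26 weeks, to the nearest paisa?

Power = 9.5 A × 230 V = 2185 W = 2.185 kW
Runtime = 6 h/week × 26 weeks = 156 h
Energy = 2.185 kW × 156 h = 340.86 kWh
Tier 1 (0–155 kWh): 155 × ₹5.9 = ₹914.5
Above 155 kWh: 185.86 × ₹6.40 = ₹1189.504
Bill = ₹2104.00

₹2104.00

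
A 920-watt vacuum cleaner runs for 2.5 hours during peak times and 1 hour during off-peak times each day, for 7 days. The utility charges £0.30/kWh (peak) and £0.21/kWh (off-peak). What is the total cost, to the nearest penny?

£6.18

Peak energy = 0.92 kW × 2.5 h × 7 = 16.1 kWh
Off-peak energy = 0.92 kW × 1 h × 7 = 6.44 kWh
Cost = 16.1 × £0.30 + 6.44 × £0.21 = £4.83 + £1.3524 = £6.18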